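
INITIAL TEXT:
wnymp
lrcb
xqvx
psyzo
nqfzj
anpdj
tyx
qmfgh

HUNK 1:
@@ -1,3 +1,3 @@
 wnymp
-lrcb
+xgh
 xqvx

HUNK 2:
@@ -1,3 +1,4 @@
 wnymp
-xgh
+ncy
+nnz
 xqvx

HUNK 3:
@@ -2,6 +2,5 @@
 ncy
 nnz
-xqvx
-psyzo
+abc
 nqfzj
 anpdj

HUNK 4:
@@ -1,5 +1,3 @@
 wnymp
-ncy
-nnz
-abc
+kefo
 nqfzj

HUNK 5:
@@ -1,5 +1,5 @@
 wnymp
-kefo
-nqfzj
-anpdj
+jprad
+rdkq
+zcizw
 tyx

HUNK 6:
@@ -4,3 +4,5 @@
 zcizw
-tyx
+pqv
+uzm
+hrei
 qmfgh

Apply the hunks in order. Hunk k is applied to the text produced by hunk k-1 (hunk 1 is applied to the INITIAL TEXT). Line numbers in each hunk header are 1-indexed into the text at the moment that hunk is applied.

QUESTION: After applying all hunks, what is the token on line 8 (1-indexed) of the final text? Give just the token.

Hunk 1: at line 1 remove [lrcb] add [xgh] -> 8 lines: wnymp xgh xqvx psyzo nqfzj anpdj tyx qmfgh
Hunk 2: at line 1 remove [xgh] add [ncy,nnz] -> 9 lines: wnymp ncy nnz xqvx psyzo nqfzj anpdj tyx qmfgh
Hunk 3: at line 2 remove [xqvx,psyzo] add [abc] -> 8 lines: wnymp ncy nnz abc nqfzj anpdj tyx qmfgh
Hunk 4: at line 1 remove [ncy,nnz,abc] add [kefo] -> 6 lines: wnymp kefo nqfzj anpdj tyx qmfgh
Hunk 5: at line 1 remove [kefo,nqfzj,anpdj] add [jprad,rdkq,zcizw] -> 6 lines: wnymp jprad rdkq zcizw tyx qmfgh
Hunk 6: at line 4 remove [tyx] add [pqv,uzm,hrei] -> 8 lines: wnymp jprad rdkq zcizw pqv uzm hrei qmfgh
Final line 8: qmfgh

Answer: qmfgh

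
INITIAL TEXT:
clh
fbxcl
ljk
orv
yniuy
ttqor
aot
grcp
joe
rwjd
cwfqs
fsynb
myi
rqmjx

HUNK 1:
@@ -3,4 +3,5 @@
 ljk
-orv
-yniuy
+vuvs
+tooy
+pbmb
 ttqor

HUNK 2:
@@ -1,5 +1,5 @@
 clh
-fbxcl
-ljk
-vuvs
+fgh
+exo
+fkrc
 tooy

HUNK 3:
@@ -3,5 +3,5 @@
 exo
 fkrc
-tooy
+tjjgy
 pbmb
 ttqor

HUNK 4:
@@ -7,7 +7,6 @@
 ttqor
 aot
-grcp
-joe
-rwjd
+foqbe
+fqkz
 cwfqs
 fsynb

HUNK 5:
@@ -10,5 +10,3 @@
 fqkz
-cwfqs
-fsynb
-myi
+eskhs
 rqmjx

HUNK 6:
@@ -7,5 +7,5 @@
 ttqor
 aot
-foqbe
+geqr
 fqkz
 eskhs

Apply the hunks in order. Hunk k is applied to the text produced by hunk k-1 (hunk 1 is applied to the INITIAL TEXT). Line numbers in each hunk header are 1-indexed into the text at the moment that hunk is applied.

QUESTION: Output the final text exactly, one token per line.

Hunk 1: at line 3 remove [orv,yniuy] add [vuvs,tooy,pbmb] -> 15 lines: clh fbxcl ljk vuvs tooy pbmb ttqor aot grcp joe rwjd cwfqs fsynb myi rqmjx
Hunk 2: at line 1 remove [fbxcl,ljk,vuvs] add [fgh,exo,fkrc] -> 15 lines: clh fgh exo fkrc tooy pbmb ttqor aot grcp joe rwjd cwfqs fsynb myi rqmjx
Hunk 3: at line 3 remove [tooy] add [tjjgy] -> 15 lines: clh fgh exo fkrc tjjgy pbmb ttqor aot grcp joe rwjd cwfqs fsynb myi rqmjx
Hunk 4: at line 7 remove [grcp,joe,rwjd] add [foqbe,fqkz] -> 14 lines: clh fgh exo fkrc tjjgy pbmb ttqor aot foqbe fqkz cwfqs fsynb myi rqmjx
Hunk 5: at line 10 remove [cwfqs,fsynb,myi] add [eskhs] -> 12 lines: clh fgh exo fkrc tjjgy pbmb ttqor aot foqbe fqkz eskhs rqmjx
Hunk 6: at line 7 remove [foqbe] add [geqr] -> 12 lines: clh fgh exo fkrc tjjgy pbmb ttqor aot geqr fqkz eskhs rqmjx

Answer: clh
fgh
exo
fkrc
tjjgy
pbmb
ttqor
aot
geqr
fqkz
eskhs
rqmjx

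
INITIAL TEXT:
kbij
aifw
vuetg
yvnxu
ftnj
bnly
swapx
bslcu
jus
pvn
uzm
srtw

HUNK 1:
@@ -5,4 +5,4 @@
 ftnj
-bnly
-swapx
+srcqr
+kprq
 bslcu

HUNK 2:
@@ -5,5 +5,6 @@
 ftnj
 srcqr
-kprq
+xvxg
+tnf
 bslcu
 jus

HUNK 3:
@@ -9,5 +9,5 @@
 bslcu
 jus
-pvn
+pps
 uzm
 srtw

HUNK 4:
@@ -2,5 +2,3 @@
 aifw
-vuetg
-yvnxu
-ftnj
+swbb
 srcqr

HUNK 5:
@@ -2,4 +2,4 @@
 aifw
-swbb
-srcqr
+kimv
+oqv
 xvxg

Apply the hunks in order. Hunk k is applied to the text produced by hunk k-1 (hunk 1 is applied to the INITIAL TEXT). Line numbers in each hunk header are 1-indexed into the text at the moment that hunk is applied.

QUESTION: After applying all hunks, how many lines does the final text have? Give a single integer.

Hunk 1: at line 5 remove [bnly,swapx] add [srcqr,kprq] -> 12 lines: kbij aifw vuetg yvnxu ftnj srcqr kprq bslcu jus pvn uzm srtw
Hunk 2: at line 5 remove [kprq] add [xvxg,tnf] -> 13 lines: kbij aifw vuetg yvnxu ftnj srcqr xvxg tnf bslcu jus pvn uzm srtw
Hunk 3: at line 9 remove [pvn] add [pps] -> 13 lines: kbij aifw vuetg yvnxu ftnj srcqr xvxg tnf bslcu jus pps uzm srtw
Hunk 4: at line 2 remove [vuetg,yvnxu,ftnj] add [swbb] -> 11 lines: kbij aifw swbb srcqr xvxg tnf bslcu jus pps uzm srtw
Hunk 5: at line 2 remove [swbb,srcqr] add [kimv,oqv] -> 11 lines: kbij aifw kimv oqv xvxg tnf bslcu jus pps uzm srtw
Final line count: 11

Answer: 11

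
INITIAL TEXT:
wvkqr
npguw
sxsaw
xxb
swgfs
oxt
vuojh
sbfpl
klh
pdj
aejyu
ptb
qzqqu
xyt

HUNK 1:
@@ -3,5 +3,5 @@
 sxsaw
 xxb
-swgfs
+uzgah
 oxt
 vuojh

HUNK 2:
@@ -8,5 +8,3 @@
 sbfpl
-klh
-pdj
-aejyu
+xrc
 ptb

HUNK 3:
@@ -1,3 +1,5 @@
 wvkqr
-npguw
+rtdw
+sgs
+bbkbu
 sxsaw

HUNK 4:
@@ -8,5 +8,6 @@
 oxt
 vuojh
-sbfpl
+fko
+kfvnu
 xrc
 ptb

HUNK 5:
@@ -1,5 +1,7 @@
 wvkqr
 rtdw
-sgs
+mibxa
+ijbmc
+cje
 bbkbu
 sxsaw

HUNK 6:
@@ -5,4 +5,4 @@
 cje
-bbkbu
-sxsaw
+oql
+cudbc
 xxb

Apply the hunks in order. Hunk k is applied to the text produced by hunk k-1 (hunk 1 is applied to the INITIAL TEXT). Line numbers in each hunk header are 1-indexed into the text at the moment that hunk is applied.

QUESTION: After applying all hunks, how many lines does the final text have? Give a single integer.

Answer: 17

Derivation:
Hunk 1: at line 3 remove [swgfs] add [uzgah] -> 14 lines: wvkqr npguw sxsaw xxb uzgah oxt vuojh sbfpl klh pdj aejyu ptb qzqqu xyt
Hunk 2: at line 8 remove [klh,pdj,aejyu] add [xrc] -> 12 lines: wvkqr npguw sxsaw xxb uzgah oxt vuojh sbfpl xrc ptb qzqqu xyt
Hunk 3: at line 1 remove [npguw] add [rtdw,sgs,bbkbu] -> 14 lines: wvkqr rtdw sgs bbkbu sxsaw xxb uzgah oxt vuojh sbfpl xrc ptb qzqqu xyt
Hunk 4: at line 8 remove [sbfpl] add [fko,kfvnu] -> 15 lines: wvkqr rtdw sgs bbkbu sxsaw xxb uzgah oxt vuojh fko kfvnu xrc ptb qzqqu xyt
Hunk 5: at line 1 remove [sgs] add [mibxa,ijbmc,cje] -> 17 lines: wvkqr rtdw mibxa ijbmc cje bbkbu sxsaw xxb uzgah oxt vuojh fko kfvnu xrc ptb qzqqu xyt
Hunk 6: at line 5 remove [bbkbu,sxsaw] add [oql,cudbc] -> 17 lines: wvkqr rtdw mibxa ijbmc cje oql cudbc xxb uzgah oxt vuojh fko kfvnu xrc ptb qzqqu xyt
Final line count: 17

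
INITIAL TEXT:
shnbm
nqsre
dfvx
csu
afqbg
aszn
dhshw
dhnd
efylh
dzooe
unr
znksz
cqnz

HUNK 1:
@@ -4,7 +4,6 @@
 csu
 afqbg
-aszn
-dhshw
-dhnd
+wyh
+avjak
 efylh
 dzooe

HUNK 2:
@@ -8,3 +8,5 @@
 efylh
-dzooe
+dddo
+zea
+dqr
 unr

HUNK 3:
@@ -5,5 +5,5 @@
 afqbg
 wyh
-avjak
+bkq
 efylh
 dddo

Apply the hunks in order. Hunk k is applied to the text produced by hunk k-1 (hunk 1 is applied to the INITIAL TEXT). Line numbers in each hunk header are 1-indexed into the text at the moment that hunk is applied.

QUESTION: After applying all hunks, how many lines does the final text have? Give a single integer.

Answer: 14

Derivation:
Hunk 1: at line 4 remove [aszn,dhshw,dhnd] add [wyh,avjak] -> 12 lines: shnbm nqsre dfvx csu afqbg wyh avjak efylh dzooe unr znksz cqnz
Hunk 2: at line 8 remove [dzooe] add [dddo,zea,dqr] -> 14 lines: shnbm nqsre dfvx csu afqbg wyh avjak efylh dddo zea dqr unr znksz cqnz
Hunk 3: at line 5 remove [avjak] add [bkq] -> 14 lines: shnbm nqsre dfvx csu afqbg wyh bkq efylh dddo zea dqr unr znksz cqnz
Final line count: 14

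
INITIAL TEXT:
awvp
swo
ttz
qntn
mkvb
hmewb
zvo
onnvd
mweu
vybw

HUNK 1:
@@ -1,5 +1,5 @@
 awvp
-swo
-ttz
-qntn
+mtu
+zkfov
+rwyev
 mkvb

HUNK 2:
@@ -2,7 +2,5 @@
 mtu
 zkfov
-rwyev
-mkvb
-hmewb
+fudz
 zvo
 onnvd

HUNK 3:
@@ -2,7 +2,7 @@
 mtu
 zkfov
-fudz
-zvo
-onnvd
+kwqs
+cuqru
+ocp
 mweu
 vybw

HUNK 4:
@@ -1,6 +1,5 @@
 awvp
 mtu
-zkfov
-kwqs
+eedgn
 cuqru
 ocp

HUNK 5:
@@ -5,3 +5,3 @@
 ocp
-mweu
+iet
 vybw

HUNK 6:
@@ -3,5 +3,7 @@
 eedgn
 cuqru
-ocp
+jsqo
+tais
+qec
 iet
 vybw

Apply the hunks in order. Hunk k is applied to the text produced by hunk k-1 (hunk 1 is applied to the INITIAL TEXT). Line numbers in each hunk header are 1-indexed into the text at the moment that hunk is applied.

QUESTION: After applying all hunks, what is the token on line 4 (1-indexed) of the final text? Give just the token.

Hunk 1: at line 1 remove [swo,ttz,qntn] add [mtu,zkfov,rwyev] -> 10 lines: awvp mtu zkfov rwyev mkvb hmewb zvo onnvd mweu vybw
Hunk 2: at line 2 remove [rwyev,mkvb,hmewb] add [fudz] -> 8 lines: awvp mtu zkfov fudz zvo onnvd mweu vybw
Hunk 3: at line 2 remove [fudz,zvo,onnvd] add [kwqs,cuqru,ocp] -> 8 lines: awvp mtu zkfov kwqs cuqru ocp mweu vybw
Hunk 4: at line 1 remove [zkfov,kwqs] add [eedgn] -> 7 lines: awvp mtu eedgn cuqru ocp mweu vybw
Hunk 5: at line 5 remove [mweu] add [iet] -> 7 lines: awvp mtu eedgn cuqru ocp iet vybw
Hunk 6: at line 3 remove [ocp] add [jsqo,tais,qec] -> 9 lines: awvp mtu eedgn cuqru jsqo tais qec iet vybw
Final line 4: cuqru

Answer: cuqru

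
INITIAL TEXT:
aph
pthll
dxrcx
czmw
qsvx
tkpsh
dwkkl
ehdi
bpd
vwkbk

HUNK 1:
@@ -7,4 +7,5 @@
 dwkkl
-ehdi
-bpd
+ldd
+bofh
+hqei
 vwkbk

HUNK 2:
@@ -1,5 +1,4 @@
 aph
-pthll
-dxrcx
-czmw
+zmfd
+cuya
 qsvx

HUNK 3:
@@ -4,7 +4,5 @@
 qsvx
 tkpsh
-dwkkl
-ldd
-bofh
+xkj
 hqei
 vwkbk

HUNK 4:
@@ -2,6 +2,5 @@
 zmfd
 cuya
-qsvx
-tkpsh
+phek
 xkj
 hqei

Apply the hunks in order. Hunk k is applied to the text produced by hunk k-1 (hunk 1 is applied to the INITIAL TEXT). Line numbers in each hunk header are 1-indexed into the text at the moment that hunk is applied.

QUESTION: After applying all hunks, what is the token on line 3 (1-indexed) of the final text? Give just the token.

Hunk 1: at line 7 remove [ehdi,bpd] add [ldd,bofh,hqei] -> 11 lines: aph pthll dxrcx czmw qsvx tkpsh dwkkl ldd bofh hqei vwkbk
Hunk 2: at line 1 remove [pthll,dxrcx,czmw] add [zmfd,cuya] -> 10 lines: aph zmfd cuya qsvx tkpsh dwkkl ldd bofh hqei vwkbk
Hunk 3: at line 4 remove [dwkkl,ldd,bofh] add [xkj] -> 8 lines: aph zmfd cuya qsvx tkpsh xkj hqei vwkbk
Hunk 4: at line 2 remove [qsvx,tkpsh] add [phek] -> 7 lines: aph zmfd cuya phek xkj hqei vwkbk
Final line 3: cuya

Answer: cuya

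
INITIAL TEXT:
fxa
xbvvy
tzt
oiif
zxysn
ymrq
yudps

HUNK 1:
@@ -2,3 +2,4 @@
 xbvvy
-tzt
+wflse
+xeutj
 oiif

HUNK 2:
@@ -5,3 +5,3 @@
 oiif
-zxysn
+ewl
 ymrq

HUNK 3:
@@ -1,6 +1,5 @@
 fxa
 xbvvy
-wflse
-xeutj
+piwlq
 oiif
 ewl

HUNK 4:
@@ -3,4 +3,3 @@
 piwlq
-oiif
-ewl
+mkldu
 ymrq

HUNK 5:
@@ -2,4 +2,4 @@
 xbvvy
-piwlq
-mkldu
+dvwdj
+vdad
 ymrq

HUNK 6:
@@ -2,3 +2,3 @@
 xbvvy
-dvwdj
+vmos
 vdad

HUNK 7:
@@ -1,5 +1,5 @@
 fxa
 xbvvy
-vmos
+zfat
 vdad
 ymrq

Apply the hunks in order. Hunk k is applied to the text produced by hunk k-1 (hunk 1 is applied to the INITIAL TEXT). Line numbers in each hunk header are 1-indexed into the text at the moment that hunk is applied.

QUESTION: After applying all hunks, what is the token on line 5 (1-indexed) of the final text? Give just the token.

Hunk 1: at line 2 remove [tzt] add [wflse,xeutj] -> 8 lines: fxa xbvvy wflse xeutj oiif zxysn ymrq yudps
Hunk 2: at line 5 remove [zxysn] add [ewl] -> 8 lines: fxa xbvvy wflse xeutj oiif ewl ymrq yudps
Hunk 3: at line 1 remove [wflse,xeutj] add [piwlq] -> 7 lines: fxa xbvvy piwlq oiif ewl ymrq yudps
Hunk 4: at line 3 remove [oiif,ewl] add [mkldu] -> 6 lines: fxa xbvvy piwlq mkldu ymrq yudps
Hunk 5: at line 2 remove [piwlq,mkldu] add [dvwdj,vdad] -> 6 lines: fxa xbvvy dvwdj vdad ymrq yudps
Hunk 6: at line 2 remove [dvwdj] add [vmos] -> 6 lines: fxa xbvvy vmos vdad ymrq yudps
Hunk 7: at line 1 remove [vmos] add [zfat] -> 6 lines: fxa xbvvy zfat vdad ymrq yudps
Final line 5: ymrq

Answer: ymrq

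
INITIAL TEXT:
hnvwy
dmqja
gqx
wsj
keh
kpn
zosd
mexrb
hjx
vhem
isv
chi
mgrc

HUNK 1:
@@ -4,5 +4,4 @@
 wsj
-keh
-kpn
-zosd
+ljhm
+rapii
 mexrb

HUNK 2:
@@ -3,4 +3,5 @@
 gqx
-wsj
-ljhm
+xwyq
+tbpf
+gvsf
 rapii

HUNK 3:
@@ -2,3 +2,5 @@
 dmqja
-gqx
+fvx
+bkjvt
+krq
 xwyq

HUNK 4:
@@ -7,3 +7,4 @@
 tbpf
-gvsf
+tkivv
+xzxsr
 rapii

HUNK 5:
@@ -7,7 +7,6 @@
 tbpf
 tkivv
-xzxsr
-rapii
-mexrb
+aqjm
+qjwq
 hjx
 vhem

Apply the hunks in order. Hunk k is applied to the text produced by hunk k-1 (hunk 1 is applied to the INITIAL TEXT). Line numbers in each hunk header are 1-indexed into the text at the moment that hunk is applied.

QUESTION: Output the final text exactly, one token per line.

Hunk 1: at line 4 remove [keh,kpn,zosd] add [ljhm,rapii] -> 12 lines: hnvwy dmqja gqx wsj ljhm rapii mexrb hjx vhem isv chi mgrc
Hunk 2: at line 3 remove [wsj,ljhm] add [xwyq,tbpf,gvsf] -> 13 lines: hnvwy dmqja gqx xwyq tbpf gvsf rapii mexrb hjx vhem isv chi mgrc
Hunk 3: at line 2 remove [gqx] add [fvx,bkjvt,krq] -> 15 lines: hnvwy dmqja fvx bkjvt krq xwyq tbpf gvsf rapii mexrb hjx vhem isv chi mgrc
Hunk 4: at line 7 remove [gvsf] add [tkivv,xzxsr] -> 16 lines: hnvwy dmqja fvx bkjvt krq xwyq tbpf tkivv xzxsr rapii mexrb hjx vhem isv chi mgrc
Hunk 5: at line 7 remove [xzxsr,rapii,mexrb] add [aqjm,qjwq] -> 15 lines: hnvwy dmqja fvx bkjvt krq xwyq tbpf tkivv aqjm qjwq hjx vhem isv chi mgrc

Answer: hnvwy
dmqja
fvx
bkjvt
krq
xwyq
tbpf
tkivv
aqjm
qjwq
hjx
vhem
isv
chi
mgrc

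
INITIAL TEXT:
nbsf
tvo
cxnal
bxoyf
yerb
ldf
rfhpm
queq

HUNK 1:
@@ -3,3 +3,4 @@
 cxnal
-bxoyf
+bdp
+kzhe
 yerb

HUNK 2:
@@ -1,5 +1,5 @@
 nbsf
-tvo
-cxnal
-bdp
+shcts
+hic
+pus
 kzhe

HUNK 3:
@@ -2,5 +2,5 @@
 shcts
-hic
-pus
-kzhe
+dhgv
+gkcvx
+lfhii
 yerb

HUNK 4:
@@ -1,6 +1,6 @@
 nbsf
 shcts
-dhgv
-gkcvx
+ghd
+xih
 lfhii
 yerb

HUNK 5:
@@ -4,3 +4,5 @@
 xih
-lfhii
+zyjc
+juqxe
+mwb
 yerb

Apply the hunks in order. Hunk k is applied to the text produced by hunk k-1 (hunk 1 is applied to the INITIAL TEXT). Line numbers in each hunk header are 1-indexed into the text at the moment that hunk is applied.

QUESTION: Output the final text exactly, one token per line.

Hunk 1: at line 3 remove [bxoyf] add [bdp,kzhe] -> 9 lines: nbsf tvo cxnal bdp kzhe yerb ldf rfhpm queq
Hunk 2: at line 1 remove [tvo,cxnal,bdp] add [shcts,hic,pus] -> 9 lines: nbsf shcts hic pus kzhe yerb ldf rfhpm queq
Hunk 3: at line 2 remove [hic,pus,kzhe] add [dhgv,gkcvx,lfhii] -> 9 lines: nbsf shcts dhgv gkcvx lfhii yerb ldf rfhpm queq
Hunk 4: at line 1 remove [dhgv,gkcvx] add [ghd,xih] -> 9 lines: nbsf shcts ghd xih lfhii yerb ldf rfhpm queq
Hunk 5: at line 4 remove [lfhii] add [zyjc,juqxe,mwb] -> 11 lines: nbsf shcts ghd xih zyjc juqxe mwb yerb ldf rfhpm queq

Answer: nbsf
shcts
ghd
xih
zyjc
juqxe
mwb
yerb
ldf
rfhpm
queq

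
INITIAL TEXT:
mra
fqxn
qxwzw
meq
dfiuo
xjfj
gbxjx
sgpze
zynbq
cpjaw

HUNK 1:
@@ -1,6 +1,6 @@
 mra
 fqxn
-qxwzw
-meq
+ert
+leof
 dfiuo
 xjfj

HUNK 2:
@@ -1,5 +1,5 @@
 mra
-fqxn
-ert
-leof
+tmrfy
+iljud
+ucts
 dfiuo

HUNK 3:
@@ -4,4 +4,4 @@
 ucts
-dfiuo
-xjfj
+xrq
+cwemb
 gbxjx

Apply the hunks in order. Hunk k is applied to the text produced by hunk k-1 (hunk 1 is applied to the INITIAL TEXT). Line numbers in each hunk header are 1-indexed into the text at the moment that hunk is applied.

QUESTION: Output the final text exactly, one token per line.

Hunk 1: at line 1 remove [qxwzw,meq] add [ert,leof] -> 10 lines: mra fqxn ert leof dfiuo xjfj gbxjx sgpze zynbq cpjaw
Hunk 2: at line 1 remove [fqxn,ert,leof] add [tmrfy,iljud,ucts] -> 10 lines: mra tmrfy iljud ucts dfiuo xjfj gbxjx sgpze zynbq cpjaw
Hunk 3: at line 4 remove [dfiuo,xjfj] add [xrq,cwemb] -> 10 lines: mra tmrfy iljud ucts xrq cwemb gbxjx sgpze zynbq cpjaw

Answer: mra
tmrfy
iljud
ucts
xrq
cwemb
gbxjx
sgpze
zynbq
cpjaw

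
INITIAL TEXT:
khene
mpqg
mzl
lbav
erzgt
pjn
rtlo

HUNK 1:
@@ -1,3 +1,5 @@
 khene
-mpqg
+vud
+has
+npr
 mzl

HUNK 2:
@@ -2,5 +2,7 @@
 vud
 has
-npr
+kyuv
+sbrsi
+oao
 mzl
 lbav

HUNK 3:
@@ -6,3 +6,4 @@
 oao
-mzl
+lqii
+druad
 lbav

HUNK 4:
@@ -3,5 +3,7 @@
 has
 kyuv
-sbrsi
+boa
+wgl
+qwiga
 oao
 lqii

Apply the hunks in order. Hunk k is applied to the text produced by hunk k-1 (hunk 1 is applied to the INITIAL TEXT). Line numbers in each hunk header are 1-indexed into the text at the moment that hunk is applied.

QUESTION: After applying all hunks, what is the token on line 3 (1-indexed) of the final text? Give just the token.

Answer: has

Derivation:
Hunk 1: at line 1 remove [mpqg] add [vud,has,npr] -> 9 lines: khene vud has npr mzl lbav erzgt pjn rtlo
Hunk 2: at line 2 remove [npr] add [kyuv,sbrsi,oao] -> 11 lines: khene vud has kyuv sbrsi oao mzl lbav erzgt pjn rtlo
Hunk 3: at line 6 remove [mzl] add [lqii,druad] -> 12 lines: khene vud has kyuv sbrsi oao lqii druad lbav erzgt pjn rtlo
Hunk 4: at line 3 remove [sbrsi] add [boa,wgl,qwiga] -> 14 lines: khene vud has kyuv boa wgl qwiga oao lqii druad lbav erzgt pjn rtlo
Final line 3: has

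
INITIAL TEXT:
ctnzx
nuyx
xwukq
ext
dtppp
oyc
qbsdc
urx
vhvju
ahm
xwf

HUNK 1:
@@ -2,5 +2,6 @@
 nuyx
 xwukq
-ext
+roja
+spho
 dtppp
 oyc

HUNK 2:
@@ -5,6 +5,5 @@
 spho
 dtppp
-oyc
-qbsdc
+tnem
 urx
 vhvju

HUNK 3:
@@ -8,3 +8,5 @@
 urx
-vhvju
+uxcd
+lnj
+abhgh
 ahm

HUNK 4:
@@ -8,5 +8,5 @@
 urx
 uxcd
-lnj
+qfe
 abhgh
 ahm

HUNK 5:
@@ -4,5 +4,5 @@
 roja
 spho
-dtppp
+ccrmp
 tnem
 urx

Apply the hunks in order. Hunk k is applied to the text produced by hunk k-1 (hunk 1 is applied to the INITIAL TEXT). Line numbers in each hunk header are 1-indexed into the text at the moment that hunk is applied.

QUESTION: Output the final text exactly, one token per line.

Answer: ctnzx
nuyx
xwukq
roja
spho
ccrmp
tnem
urx
uxcd
qfe
abhgh
ahm
xwf

Derivation:
Hunk 1: at line 2 remove [ext] add [roja,spho] -> 12 lines: ctnzx nuyx xwukq roja spho dtppp oyc qbsdc urx vhvju ahm xwf
Hunk 2: at line 5 remove [oyc,qbsdc] add [tnem] -> 11 lines: ctnzx nuyx xwukq roja spho dtppp tnem urx vhvju ahm xwf
Hunk 3: at line 8 remove [vhvju] add [uxcd,lnj,abhgh] -> 13 lines: ctnzx nuyx xwukq roja spho dtppp tnem urx uxcd lnj abhgh ahm xwf
Hunk 4: at line 8 remove [lnj] add [qfe] -> 13 lines: ctnzx nuyx xwukq roja spho dtppp tnem urx uxcd qfe abhgh ahm xwf
Hunk 5: at line 4 remove [dtppp] add [ccrmp] -> 13 lines: ctnzx nuyx xwukq roja spho ccrmp tnem urx uxcd qfe abhgh ahm xwf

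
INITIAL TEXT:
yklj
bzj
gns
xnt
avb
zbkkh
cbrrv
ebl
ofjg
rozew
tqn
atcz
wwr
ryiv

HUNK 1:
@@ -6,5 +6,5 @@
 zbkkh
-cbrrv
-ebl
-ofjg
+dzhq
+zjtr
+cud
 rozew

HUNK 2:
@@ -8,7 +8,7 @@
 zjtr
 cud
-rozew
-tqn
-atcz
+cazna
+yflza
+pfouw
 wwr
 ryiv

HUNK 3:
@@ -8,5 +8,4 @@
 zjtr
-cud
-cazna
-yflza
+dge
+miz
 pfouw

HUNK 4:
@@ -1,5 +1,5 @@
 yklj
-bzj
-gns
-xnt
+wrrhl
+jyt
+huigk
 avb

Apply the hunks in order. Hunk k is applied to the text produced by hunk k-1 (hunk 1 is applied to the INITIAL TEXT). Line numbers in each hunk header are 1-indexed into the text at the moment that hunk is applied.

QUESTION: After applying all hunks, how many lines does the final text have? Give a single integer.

Hunk 1: at line 6 remove [cbrrv,ebl,ofjg] add [dzhq,zjtr,cud] -> 14 lines: yklj bzj gns xnt avb zbkkh dzhq zjtr cud rozew tqn atcz wwr ryiv
Hunk 2: at line 8 remove [rozew,tqn,atcz] add [cazna,yflza,pfouw] -> 14 lines: yklj bzj gns xnt avb zbkkh dzhq zjtr cud cazna yflza pfouw wwr ryiv
Hunk 3: at line 8 remove [cud,cazna,yflza] add [dge,miz] -> 13 lines: yklj bzj gns xnt avb zbkkh dzhq zjtr dge miz pfouw wwr ryiv
Hunk 4: at line 1 remove [bzj,gns,xnt] add [wrrhl,jyt,huigk] -> 13 lines: yklj wrrhl jyt huigk avb zbkkh dzhq zjtr dge miz pfouw wwr ryiv
Final line count: 13

Answer: 13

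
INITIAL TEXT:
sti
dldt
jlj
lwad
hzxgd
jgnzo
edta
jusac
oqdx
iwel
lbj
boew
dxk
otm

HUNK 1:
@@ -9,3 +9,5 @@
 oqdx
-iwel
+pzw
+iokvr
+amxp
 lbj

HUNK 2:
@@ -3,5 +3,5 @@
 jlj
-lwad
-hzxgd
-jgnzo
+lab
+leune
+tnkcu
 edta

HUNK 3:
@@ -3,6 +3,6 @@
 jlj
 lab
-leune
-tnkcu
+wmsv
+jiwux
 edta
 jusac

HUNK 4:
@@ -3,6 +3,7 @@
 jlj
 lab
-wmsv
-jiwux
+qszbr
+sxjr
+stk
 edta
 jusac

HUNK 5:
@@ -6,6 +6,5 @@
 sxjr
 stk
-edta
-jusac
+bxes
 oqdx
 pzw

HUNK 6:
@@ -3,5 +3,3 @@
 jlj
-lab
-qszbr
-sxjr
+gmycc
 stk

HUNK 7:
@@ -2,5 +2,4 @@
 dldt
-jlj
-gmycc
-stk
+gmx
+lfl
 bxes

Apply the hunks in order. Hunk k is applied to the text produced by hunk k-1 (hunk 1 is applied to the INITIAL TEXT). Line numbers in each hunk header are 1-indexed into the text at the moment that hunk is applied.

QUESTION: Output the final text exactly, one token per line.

Hunk 1: at line 9 remove [iwel] add [pzw,iokvr,amxp] -> 16 lines: sti dldt jlj lwad hzxgd jgnzo edta jusac oqdx pzw iokvr amxp lbj boew dxk otm
Hunk 2: at line 3 remove [lwad,hzxgd,jgnzo] add [lab,leune,tnkcu] -> 16 lines: sti dldt jlj lab leune tnkcu edta jusac oqdx pzw iokvr amxp lbj boew dxk otm
Hunk 3: at line 3 remove [leune,tnkcu] add [wmsv,jiwux] -> 16 lines: sti dldt jlj lab wmsv jiwux edta jusac oqdx pzw iokvr amxp lbj boew dxk otm
Hunk 4: at line 3 remove [wmsv,jiwux] add [qszbr,sxjr,stk] -> 17 lines: sti dldt jlj lab qszbr sxjr stk edta jusac oqdx pzw iokvr amxp lbj boew dxk otm
Hunk 5: at line 6 remove [edta,jusac] add [bxes] -> 16 lines: sti dldt jlj lab qszbr sxjr stk bxes oqdx pzw iokvr amxp lbj boew dxk otm
Hunk 6: at line 3 remove [lab,qszbr,sxjr] add [gmycc] -> 14 lines: sti dldt jlj gmycc stk bxes oqdx pzw iokvr amxp lbj boew dxk otm
Hunk 7: at line 2 remove [jlj,gmycc,stk] add [gmx,lfl] -> 13 lines: sti dldt gmx lfl bxes oqdx pzw iokvr amxp lbj boew dxk otm

Answer: sti
dldt
gmx
lfl
bxes
oqdx
pzw
iokvr
amxp
lbj
boew
dxk
otm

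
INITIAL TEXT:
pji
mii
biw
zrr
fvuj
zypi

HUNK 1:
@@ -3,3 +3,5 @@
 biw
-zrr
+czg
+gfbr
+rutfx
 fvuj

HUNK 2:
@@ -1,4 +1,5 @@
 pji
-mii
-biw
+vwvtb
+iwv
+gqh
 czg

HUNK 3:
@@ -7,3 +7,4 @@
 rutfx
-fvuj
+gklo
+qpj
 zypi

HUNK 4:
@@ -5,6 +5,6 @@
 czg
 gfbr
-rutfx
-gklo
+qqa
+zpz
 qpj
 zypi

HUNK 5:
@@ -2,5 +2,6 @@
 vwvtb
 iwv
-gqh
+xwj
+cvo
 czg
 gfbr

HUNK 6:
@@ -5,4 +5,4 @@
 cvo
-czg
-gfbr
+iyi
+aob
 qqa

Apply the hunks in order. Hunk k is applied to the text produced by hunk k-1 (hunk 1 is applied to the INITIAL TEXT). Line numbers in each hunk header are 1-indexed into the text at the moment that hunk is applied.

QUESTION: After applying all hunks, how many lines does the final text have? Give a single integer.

Answer: 11

Derivation:
Hunk 1: at line 3 remove [zrr] add [czg,gfbr,rutfx] -> 8 lines: pji mii biw czg gfbr rutfx fvuj zypi
Hunk 2: at line 1 remove [mii,biw] add [vwvtb,iwv,gqh] -> 9 lines: pji vwvtb iwv gqh czg gfbr rutfx fvuj zypi
Hunk 3: at line 7 remove [fvuj] add [gklo,qpj] -> 10 lines: pji vwvtb iwv gqh czg gfbr rutfx gklo qpj zypi
Hunk 4: at line 5 remove [rutfx,gklo] add [qqa,zpz] -> 10 lines: pji vwvtb iwv gqh czg gfbr qqa zpz qpj zypi
Hunk 5: at line 2 remove [gqh] add [xwj,cvo] -> 11 lines: pji vwvtb iwv xwj cvo czg gfbr qqa zpz qpj zypi
Hunk 6: at line 5 remove [czg,gfbr] add [iyi,aob] -> 11 lines: pji vwvtb iwv xwj cvo iyi aob qqa zpz qpj zypi
Final line count: 11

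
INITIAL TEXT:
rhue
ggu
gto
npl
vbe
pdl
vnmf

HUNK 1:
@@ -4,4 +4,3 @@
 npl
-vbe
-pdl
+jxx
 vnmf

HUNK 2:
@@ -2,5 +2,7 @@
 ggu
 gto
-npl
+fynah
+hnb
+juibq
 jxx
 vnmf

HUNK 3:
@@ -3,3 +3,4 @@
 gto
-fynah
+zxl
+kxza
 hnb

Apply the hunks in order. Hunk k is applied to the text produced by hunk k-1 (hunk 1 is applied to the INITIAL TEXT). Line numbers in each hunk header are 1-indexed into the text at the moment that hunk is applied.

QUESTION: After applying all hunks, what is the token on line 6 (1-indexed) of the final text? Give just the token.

Answer: hnb

Derivation:
Hunk 1: at line 4 remove [vbe,pdl] add [jxx] -> 6 lines: rhue ggu gto npl jxx vnmf
Hunk 2: at line 2 remove [npl] add [fynah,hnb,juibq] -> 8 lines: rhue ggu gto fynah hnb juibq jxx vnmf
Hunk 3: at line 3 remove [fynah] add [zxl,kxza] -> 9 lines: rhue ggu gto zxl kxza hnb juibq jxx vnmf
Final line 6: hnb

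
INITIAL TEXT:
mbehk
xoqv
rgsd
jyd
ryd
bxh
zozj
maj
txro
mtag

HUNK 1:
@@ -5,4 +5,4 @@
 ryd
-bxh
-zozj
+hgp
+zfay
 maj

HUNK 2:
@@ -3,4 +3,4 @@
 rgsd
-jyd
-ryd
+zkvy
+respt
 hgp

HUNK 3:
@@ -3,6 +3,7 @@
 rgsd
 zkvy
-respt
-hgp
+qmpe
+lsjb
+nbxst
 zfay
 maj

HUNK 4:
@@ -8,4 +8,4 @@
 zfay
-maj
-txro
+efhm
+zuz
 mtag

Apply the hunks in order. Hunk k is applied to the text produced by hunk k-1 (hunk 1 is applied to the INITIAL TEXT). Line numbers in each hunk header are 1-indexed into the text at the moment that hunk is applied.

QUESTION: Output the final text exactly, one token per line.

Answer: mbehk
xoqv
rgsd
zkvy
qmpe
lsjb
nbxst
zfay
efhm
zuz
mtag

Derivation:
Hunk 1: at line 5 remove [bxh,zozj] add [hgp,zfay] -> 10 lines: mbehk xoqv rgsd jyd ryd hgp zfay maj txro mtag
Hunk 2: at line 3 remove [jyd,ryd] add [zkvy,respt] -> 10 lines: mbehk xoqv rgsd zkvy respt hgp zfay maj txro mtag
Hunk 3: at line 3 remove [respt,hgp] add [qmpe,lsjb,nbxst] -> 11 lines: mbehk xoqv rgsd zkvy qmpe lsjb nbxst zfay maj txro mtag
Hunk 4: at line 8 remove [maj,txro] add [efhm,zuz] -> 11 lines: mbehk xoqv rgsd zkvy qmpe lsjb nbxst zfay efhm zuz mtag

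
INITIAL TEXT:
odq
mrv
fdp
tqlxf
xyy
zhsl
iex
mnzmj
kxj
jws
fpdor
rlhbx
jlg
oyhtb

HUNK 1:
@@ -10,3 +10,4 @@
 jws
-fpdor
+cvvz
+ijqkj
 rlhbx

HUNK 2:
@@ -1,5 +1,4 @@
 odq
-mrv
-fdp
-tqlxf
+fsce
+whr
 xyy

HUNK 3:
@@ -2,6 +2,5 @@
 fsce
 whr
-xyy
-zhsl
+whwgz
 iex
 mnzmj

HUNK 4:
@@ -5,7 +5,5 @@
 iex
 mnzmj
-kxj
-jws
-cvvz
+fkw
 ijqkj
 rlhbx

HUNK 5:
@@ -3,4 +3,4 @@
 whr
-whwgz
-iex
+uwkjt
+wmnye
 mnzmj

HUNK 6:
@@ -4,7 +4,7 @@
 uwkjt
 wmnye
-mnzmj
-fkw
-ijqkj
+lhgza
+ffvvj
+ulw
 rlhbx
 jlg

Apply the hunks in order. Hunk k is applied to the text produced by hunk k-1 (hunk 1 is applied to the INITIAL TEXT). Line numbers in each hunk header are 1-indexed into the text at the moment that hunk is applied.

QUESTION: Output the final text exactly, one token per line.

Hunk 1: at line 10 remove [fpdor] add [cvvz,ijqkj] -> 15 lines: odq mrv fdp tqlxf xyy zhsl iex mnzmj kxj jws cvvz ijqkj rlhbx jlg oyhtb
Hunk 2: at line 1 remove [mrv,fdp,tqlxf] add [fsce,whr] -> 14 lines: odq fsce whr xyy zhsl iex mnzmj kxj jws cvvz ijqkj rlhbx jlg oyhtb
Hunk 3: at line 2 remove [xyy,zhsl] add [whwgz] -> 13 lines: odq fsce whr whwgz iex mnzmj kxj jws cvvz ijqkj rlhbx jlg oyhtb
Hunk 4: at line 5 remove [kxj,jws,cvvz] add [fkw] -> 11 lines: odq fsce whr whwgz iex mnzmj fkw ijqkj rlhbx jlg oyhtb
Hunk 5: at line 3 remove [whwgz,iex] add [uwkjt,wmnye] -> 11 lines: odq fsce whr uwkjt wmnye mnzmj fkw ijqkj rlhbx jlg oyhtb
Hunk 6: at line 4 remove [mnzmj,fkw,ijqkj] add [lhgza,ffvvj,ulw] -> 11 lines: odq fsce whr uwkjt wmnye lhgza ffvvj ulw rlhbx jlg oyhtb

Answer: odq
fsce
whr
uwkjt
wmnye
lhgza
ffvvj
ulw
rlhbx
jlg
oyhtb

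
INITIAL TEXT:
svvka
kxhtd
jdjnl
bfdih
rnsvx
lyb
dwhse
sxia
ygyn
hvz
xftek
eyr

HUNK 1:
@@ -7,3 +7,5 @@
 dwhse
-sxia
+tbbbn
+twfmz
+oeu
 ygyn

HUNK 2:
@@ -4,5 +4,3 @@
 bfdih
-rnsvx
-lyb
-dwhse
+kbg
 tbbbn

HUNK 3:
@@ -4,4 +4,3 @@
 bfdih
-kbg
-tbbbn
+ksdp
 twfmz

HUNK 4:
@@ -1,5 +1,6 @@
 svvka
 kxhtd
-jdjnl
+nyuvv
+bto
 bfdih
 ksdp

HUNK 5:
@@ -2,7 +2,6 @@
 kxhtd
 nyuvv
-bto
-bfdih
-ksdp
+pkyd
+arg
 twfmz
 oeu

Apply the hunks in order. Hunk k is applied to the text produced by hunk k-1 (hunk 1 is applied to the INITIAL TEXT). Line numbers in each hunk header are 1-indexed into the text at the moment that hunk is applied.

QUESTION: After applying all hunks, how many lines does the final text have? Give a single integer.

Hunk 1: at line 7 remove [sxia] add [tbbbn,twfmz,oeu] -> 14 lines: svvka kxhtd jdjnl bfdih rnsvx lyb dwhse tbbbn twfmz oeu ygyn hvz xftek eyr
Hunk 2: at line 4 remove [rnsvx,lyb,dwhse] add [kbg] -> 12 lines: svvka kxhtd jdjnl bfdih kbg tbbbn twfmz oeu ygyn hvz xftek eyr
Hunk 3: at line 4 remove [kbg,tbbbn] add [ksdp] -> 11 lines: svvka kxhtd jdjnl bfdih ksdp twfmz oeu ygyn hvz xftek eyr
Hunk 4: at line 1 remove [jdjnl] add [nyuvv,bto] -> 12 lines: svvka kxhtd nyuvv bto bfdih ksdp twfmz oeu ygyn hvz xftek eyr
Hunk 5: at line 2 remove [bto,bfdih,ksdp] add [pkyd,arg] -> 11 lines: svvka kxhtd nyuvv pkyd arg twfmz oeu ygyn hvz xftek eyr
Final line count: 11

Answer: 11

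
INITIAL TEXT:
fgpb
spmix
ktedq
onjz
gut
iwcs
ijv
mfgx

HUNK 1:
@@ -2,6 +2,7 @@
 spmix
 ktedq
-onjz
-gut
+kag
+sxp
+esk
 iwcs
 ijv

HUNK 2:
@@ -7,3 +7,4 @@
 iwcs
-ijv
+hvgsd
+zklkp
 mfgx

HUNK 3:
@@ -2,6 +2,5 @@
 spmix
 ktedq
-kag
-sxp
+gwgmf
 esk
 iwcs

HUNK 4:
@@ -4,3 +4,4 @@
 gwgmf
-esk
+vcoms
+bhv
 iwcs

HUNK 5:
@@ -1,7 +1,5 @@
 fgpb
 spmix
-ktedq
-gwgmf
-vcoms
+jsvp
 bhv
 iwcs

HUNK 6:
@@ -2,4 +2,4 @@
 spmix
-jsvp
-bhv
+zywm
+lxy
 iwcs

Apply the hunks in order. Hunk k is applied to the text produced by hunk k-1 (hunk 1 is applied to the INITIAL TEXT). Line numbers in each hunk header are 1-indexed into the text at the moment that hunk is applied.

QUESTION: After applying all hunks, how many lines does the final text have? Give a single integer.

Answer: 8

Derivation:
Hunk 1: at line 2 remove [onjz,gut] add [kag,sxp,esk] -> 9 lines: fgpb spmix ktedq kag sxp esk iwcs ijv mfgx
Hunk 2: at line 7 remove [ijv] add [hvgsd,zklkp] -> 10 lines: fgpb spmix ktedq kag sxp esk iwcs hvgsd zklkp mfgx
Hunk 3: at line 2 remove [kag,sxp] add [gwgmf] -> 9 lines: fgpb spmix ktedq gwgmf esk iwcs hvgsd zklkp mfgx
Hunk 4: at line 4 remove [esk] add [vcoms,bhv] -> 10 lines: fgpb spmix ktedq gwgmf vcoms bhv iwcs hvgsd zklkp mfgx
Hunk 5: at line 1 remove [ktedq,gwgmf,vcoms] add [jsvp] -> 8 lines: fgpb spmix jsvp bhv iwcs hvgsd zklkp mfgx
Hunk 6: at line 2 remove [jsvp,bhv] add [zywm,lxy] -> 8 lines: fgpb spmix zywm lxy iwcs hvgsd zklkp mfgx
Final line count: 8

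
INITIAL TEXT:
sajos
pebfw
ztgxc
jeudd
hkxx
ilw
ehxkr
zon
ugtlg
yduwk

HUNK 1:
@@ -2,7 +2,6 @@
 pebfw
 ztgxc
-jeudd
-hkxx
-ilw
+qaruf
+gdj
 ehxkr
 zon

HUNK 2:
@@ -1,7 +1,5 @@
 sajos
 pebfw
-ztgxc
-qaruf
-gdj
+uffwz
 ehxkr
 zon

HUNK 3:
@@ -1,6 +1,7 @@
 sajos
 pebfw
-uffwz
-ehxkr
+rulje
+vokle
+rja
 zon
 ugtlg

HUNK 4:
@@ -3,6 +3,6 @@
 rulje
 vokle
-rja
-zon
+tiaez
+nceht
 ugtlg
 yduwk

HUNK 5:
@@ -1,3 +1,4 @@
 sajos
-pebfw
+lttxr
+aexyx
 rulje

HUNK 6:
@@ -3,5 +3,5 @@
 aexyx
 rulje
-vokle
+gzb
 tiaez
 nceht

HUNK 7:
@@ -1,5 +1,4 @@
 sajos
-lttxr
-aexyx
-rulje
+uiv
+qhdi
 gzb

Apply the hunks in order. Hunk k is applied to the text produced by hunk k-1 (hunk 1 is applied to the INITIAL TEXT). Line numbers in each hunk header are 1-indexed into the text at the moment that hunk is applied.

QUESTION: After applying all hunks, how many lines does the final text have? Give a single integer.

Answer: 8

Derivation:
Hunk 1: at line 2 remove [jeudd,hkxx,ilw] add [qaruf,gdj] -> 9 lines: sajos pebfw ztgxc qaruf gdj ehxkr zon ugtlg yduwk
Hunk 2: at line 1 remove [ztgxc,qaruf,gdj] add [uffwz] -> 7 lines: sajos pebfw uffwz ehxkr zon ugtlg yduwk
Hunk 3: at line 1 remove [uffwz,ehxkr] add [rulje,vokle,rja] -> 8 lines: sajos pebfw rulje vokle rja zon ugtlg yduwk
Hunk 4: at line 3 remove [rja,zon] add [tiaez,nceht] -> 8 lines: sajos pebfw rulje vokle tiaez nceht ugtlg yduwk
Hunk 5: at line 1 remove [pebfw] add [lttxr,aexyx] -> 9 lines: sajos lttxr aexyx rulje vokle tiaez nceht ugtlg yduwk
Hunk 6: at line 3 remove [vokle] add [gzb] -> 9 lines: sajos lttxr aexyx rulje gzb tiaez nceht ugtlg yduwk
Hunk 7: at line 1 remove [lttxr,aexyx,rulje] add [uiv,qhdi] -> 8 lines: sajos uiv qhdi gzb tiaez nceht ugtlg yduwk
Final line count: 8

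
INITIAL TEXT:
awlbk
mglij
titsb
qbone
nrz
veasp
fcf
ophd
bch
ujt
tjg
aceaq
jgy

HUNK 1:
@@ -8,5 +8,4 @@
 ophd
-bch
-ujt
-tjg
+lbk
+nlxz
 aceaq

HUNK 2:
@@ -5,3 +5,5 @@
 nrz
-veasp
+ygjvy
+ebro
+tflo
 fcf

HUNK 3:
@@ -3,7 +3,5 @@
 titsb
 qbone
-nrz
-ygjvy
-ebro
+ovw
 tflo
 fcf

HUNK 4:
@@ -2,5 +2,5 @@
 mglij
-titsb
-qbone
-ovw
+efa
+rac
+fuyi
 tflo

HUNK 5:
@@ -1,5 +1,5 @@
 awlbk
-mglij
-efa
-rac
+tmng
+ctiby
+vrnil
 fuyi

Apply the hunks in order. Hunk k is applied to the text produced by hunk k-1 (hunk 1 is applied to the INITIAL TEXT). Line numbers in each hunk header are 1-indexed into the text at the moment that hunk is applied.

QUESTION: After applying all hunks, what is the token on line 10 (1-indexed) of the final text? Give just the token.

Hunk 1: at line 8 remove [bch,ujt,tjg] add [lbk,nlxz] -> 12 lines: awlbk mglij titsb qbone nrz veasp fcf ophd lbk nlxz aceaq jgy
Hunk 2: at line 5 remove [veasp] add [ygjvy,ebro,tflo] -> 14 lines: awlbk mglij titsb qbone nrz ygjvy ebro tflo fcf ophd lbk nlxz aceaq jgy
Hunk 3: at line 3 remove [nrz,ygjvy,ebro] add [ovw] -> 12 lines: awlbk mglij titsb qbone ovw tflo fcf ophd lbk nlxz aceaq jgy
Hunk 4: at line 2 remove [titsb,qbone,ovw] add [efa,rac,fuyi] -> 12 lines: awlbk mglij efa rac fuyi tflo fcf ophd lbk nlxz aceaq jgy
Hunk 5: at line 1 remove [mglij,efa,rac] add [tmng,ctiby,vrnil] -> 12 lines: awlbk tmng ctiby vrnil fuyi tflo fcf ophd lbk nlxz aceaq jgy
Final line 10: nlxz

Answer: nlxz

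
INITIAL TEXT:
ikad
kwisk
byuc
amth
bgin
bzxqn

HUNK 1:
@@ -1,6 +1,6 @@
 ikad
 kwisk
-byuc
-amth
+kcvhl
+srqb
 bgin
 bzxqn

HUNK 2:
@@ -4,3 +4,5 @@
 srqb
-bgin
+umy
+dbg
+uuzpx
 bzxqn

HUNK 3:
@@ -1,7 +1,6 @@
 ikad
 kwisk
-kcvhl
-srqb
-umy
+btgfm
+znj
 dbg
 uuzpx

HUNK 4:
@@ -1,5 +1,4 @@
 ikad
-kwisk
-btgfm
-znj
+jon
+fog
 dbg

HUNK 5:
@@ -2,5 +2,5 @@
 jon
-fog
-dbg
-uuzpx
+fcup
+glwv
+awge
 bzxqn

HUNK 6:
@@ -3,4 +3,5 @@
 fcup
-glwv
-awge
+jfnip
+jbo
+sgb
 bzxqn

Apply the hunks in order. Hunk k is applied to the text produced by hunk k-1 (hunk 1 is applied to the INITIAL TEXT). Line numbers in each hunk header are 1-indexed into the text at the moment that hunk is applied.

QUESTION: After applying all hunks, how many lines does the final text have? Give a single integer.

Hunk 1: at line 1 remove [byuc,amth] add [kcvhl,srqb] -> 6 lines: ikad kwisk kcvhl srqb bgin bzxqn
Hunk 2: at line 4 remove [bgin] add [umy,dbg,uuzpx] -> 8 lines: ikad kwisk kcvhl srqb umy dbg uuzpx bzxqn
Hunk 3: at line 1 remove [kcvhl,srqb,umy] add [btgfm,znj] -> 7 lines: ikad kwisk btgfm znj dbg uuzpx bzxqn
Hunk 4: at line 1 remove [kwisk,btgfm,znj] add [jon,fog] -> 6 lines: ikad jon fog dbg uuzpx bzxqn
Hunk 5: at line 2 remove [fog,dbg,uuzpx] add [fcup,glwv,awge] -> 6 lines: ikad jon fcup glwv awge bzxqn
Hunk 6: at line 3 remove [glwv,awge] add [jfnip,jbo,sgb] -> 7 lines: ikad jon fcup jfnip jbo sgb bzxqn
Final line count: 7

Answer: 7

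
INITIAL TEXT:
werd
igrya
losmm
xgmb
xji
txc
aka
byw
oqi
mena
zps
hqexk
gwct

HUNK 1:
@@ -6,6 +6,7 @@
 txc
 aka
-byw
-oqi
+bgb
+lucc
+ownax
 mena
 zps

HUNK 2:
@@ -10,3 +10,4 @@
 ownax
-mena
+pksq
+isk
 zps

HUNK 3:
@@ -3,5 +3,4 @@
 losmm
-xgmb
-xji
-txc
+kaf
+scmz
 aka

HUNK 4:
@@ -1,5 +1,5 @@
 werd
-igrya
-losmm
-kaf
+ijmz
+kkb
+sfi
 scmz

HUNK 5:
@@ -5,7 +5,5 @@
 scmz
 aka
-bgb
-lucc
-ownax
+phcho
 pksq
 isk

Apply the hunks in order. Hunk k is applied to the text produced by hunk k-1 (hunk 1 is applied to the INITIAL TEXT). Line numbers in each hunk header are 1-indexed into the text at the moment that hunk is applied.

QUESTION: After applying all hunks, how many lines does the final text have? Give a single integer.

Hunk 1: at line 6 remove [byw,oqi] add [bgb,lucc,ownax] -> 14 lines: werd igrya losmm xgmb xji txc aka bgb lucc ownax mena zps hqexk gwct
Hunk 2: at line 10 remove [mena] add [pksq,isk] -> 15 lines: werd igrya losmm xgmb xji txc aka bgb lucc ownax pksq isk zps hqexk gwct
Hunk 3: at line 3 remove [xgmb,xji,txc] add [kaf,scmz] -> 14 lines: werd igrya losmm kaf scmz aka bgb lucc ownax pksq isk zps hqexk gwct
Hunk 4: at line 1 remove [igrya,losmm,kaf] add [ijmz,kkb,sfi] -> 14 lines: werd ijmz kkb sfi scmz aka bgb lucc ownax pksq isk zps hqexk gwct
Hunk 5: at line 5 remove [bgb,lucc,ownax] add [phcho] -> 12 lines: werd ijmz kkb sfi scmz aka phcho pksq isk zps hqexk gwct
Final line count: 12

Answer: 12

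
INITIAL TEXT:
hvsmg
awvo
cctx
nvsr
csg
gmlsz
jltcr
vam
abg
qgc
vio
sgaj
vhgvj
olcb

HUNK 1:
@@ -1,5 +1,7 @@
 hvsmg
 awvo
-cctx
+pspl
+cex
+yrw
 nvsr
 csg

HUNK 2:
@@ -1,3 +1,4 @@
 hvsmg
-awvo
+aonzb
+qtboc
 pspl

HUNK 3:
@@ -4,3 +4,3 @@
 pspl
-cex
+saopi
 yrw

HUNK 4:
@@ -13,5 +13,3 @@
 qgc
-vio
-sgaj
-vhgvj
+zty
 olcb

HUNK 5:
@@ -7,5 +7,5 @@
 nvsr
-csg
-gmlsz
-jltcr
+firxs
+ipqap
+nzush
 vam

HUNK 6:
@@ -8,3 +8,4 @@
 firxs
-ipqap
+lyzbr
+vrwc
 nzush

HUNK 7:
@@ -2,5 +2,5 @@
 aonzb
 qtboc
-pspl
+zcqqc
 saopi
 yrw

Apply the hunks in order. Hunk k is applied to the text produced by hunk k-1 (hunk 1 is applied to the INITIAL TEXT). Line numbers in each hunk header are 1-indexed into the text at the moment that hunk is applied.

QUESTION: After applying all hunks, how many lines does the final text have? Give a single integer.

Hunk 1: at line 1 remove [cctx] add [pspl,cex,yrw] -> 16 lines: hvsmg awvo pspl cex yrw nvsr csg gmlsz jltcr vam abg qgc vio sgaj vhgvj olcb
Hunk 2: at line 1 remove [awvo] add [aonzb,qtboc] -> 17 lines: hvsmg aonzb qtboc pspl cex yrw nvsr csg gmlsz jltcr vam abg qgc vio sgaj vhgvj olcb
Hunk 3: at line 4 remove [cex] add [saopi] -> 17 lines: hvsmg aonzb qtboc pspl saopi yrw nvsr csg gmlsz jltcr vam abg qgc vio sgaj vhgvj olcb
Hunk 4: at line 13 remove [vio,sgaj,vhgvj] add [zty] -> 15 lines: hvsmg aonzb qtboc pspl saopi yrw nvsr csg gmlsz jltcr vam abg qgc zty olcb
Hunk 5: at line 7 remove [csg,gmlsz,jltcr] add [firxs,ipqap,nzush] -> 15 lines: hvsmg aonzb qtboc pspl saopi yrw nvsr firxs ipqap nzush vam abg qgc zty olcb
Hunk 6: at line 8 remove [ipqap] add [lyzbr,vrwc] -> 16 lines: hvsmg aonzb qtboc pspl saopi yrw nvsr firxs lyzbr vrwc nzush vam abg qgc zty olcb
Hunk 7: at line 2 remove [pspl] add [zcqqc] -> 16 lines: hvsmg aonzb qtboc zcqqc saopi yrw nvsr firxs lyzbr vrwc nzush vam abg qgc zty olcb
Final line count: 16

Answer: 16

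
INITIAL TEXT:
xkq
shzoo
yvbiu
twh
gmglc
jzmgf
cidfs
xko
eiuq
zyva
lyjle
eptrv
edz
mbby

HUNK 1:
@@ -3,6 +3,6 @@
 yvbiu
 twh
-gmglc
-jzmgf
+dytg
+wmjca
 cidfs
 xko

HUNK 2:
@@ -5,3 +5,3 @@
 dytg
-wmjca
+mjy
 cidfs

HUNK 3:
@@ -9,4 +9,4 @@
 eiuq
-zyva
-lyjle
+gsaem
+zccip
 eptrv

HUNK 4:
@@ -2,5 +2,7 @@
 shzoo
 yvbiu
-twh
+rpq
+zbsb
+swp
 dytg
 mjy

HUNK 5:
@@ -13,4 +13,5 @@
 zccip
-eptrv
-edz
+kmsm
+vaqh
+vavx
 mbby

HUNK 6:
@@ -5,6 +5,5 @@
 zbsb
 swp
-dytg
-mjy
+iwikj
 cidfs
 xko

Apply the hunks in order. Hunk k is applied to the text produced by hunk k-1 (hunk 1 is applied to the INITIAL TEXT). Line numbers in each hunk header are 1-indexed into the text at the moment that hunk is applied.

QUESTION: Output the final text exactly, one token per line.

Answer: xkq
shzoo
yvbiu
rpq
zbsb
swp
iwikj
cidfs
xko
eiuq
gsaem
zccip
kmsm
vaqh
vavx
mbby

Derivation:
Hunk 1: at line 3 remove [gmglc,jzmgf] add [dytg,wmjca] -> 14 lines: xkq shzoo yvbiu twh dytg wmjca cidfs xko eiuq zyva lyjle eptrv edz mbby
Hunk 2: at line 5 remove [wmjca] add [mjy] -> 14 lines: xkq shzoo yvbiu twh dytg mjy cidfs xko eiuq zyva lyjle eptrv edz mbby
Hunk 3: at line 9 remove [zyva,lyjle] add [gsaem,zccip] -> 14 lines: xkq shzoo yvbiu twh dytg mjy cidfs xko eiuq gsaem zccip eptrv edz mbby
Hunk 4: at line 2 remove [twh] add [rpq,zbsb,swp] -> 16 lines: xkq shzoo yvbiu rpq zbsb swp dytg mjy cidfs xko eiuq gsaem zccip eptrv edz mbby
Hunk 5: at line 13 remove [eptrv,edz] add [kmsm,vaqh,vavx] -> 17 lines: xkq shzoo yvbiu rpq zbsb swp dytg mjy cidfs xko eiuq gsaem zccip kmsm vaqh vavx mbby
Hunk 6: at line 5 remove [dytg,mjy] add [iwikj] -> 16 lines: xkq shzoo yvbiu rpq zbsb swp iwikj cidfs xko eiuq gsaem zccip kmsm vaqh vavx mbby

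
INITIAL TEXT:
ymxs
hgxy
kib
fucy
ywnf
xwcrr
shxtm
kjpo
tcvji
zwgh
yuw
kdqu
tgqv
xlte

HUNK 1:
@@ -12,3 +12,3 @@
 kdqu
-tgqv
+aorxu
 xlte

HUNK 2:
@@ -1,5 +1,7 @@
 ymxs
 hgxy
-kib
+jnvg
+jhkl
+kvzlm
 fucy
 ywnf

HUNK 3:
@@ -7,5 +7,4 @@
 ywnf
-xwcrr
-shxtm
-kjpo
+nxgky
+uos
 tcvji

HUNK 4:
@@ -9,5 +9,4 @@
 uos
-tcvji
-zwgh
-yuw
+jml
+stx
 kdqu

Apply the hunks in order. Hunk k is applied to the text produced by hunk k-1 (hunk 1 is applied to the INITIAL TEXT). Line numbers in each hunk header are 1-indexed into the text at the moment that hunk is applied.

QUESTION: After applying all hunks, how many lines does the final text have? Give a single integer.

Hunk 1: at line 12 remove [tgqv] add [aorxu] -> 14 lines: ymxs hgxy kib fucy ywnf xwcrr shxtm kjpo tcvji zwgh yuw kdqu aorxu xlte
Hunk 2: at line 1 remove [kib] add [jnvg,jhkl,kvzlm] -> 16 lines: ymxs hgxy jnvg jhkl kvzlm fucy ywnf xwcrr shxtm kjpo tcvji zwgh yuw kdqu aorxu xlte
Hunk 3: at line 7 remove [xwcrr,shxtm,kjpo] add [nxgky,uos] -> 15 lines: ymxs hgxy jnvg jhkl kvzlm fucy ywnf nxgky uos tcvji zwgh yuw kdqu aorxu xlte
Hunk 4: at line 9 remove [tcvji,zwgh,yuw] add [jml,stx] -> 14 lines: ymxs hgxy jnvg jhkl kvzlm fucy ywnf nxgky uos jml stx kdqu aorxu xlte
Final line count: 14

Answer: 14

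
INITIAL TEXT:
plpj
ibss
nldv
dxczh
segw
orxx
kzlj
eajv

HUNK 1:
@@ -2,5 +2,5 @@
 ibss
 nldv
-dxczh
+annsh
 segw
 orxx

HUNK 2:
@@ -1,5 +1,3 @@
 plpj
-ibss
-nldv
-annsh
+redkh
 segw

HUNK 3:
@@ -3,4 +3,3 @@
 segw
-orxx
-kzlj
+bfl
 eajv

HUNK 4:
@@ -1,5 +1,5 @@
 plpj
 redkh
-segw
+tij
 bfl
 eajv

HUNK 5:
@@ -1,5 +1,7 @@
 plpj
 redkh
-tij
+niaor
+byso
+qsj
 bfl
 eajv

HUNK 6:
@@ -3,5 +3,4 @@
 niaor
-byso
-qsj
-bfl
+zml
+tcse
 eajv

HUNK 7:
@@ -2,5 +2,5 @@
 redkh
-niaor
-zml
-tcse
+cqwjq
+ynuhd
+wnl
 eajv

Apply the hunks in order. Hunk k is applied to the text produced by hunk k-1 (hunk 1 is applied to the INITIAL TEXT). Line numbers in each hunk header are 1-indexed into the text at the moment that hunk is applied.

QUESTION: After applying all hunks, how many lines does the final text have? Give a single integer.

Hunk 1: at line 2 remove [dxczh] add [annsh] -> 8 lines: plpj ibss nldv annsh segw orxx kzlj eajv
Hunk 2: at line 1 remove [ibss,nldv,annsh] add [redkh] -> 6 lines: plpj redkh segw orxx kzlj eajv
Hunk 3: at line 3 remove [orxx,kzlj] add [bfl] -> 5 lines: plpj redkh segw bfl eajv
Hunk 4: at line 1 remove [segw] add [tij] -> 5 lines: plpj redkh tij bfl eajv
Hunk 5: at line 1 remove [tij] add [niaor,byso,qsj] -> 7 lines: plpj redkh niaor byso qsj bfl eajv
Hunk 6: at line 3 remove [byso,qsj,bfl] add [zml,tcse] -> 6 lines: plpj redkh niaor zml tcse eajv
Hunk 7: at line 2 remove [niaor,zml,tcse] add [cqwjq,ynuhd,wnl] -> 6 lines: plpj redkh cqwjq ynuhd wnl eajv
Final line count: 6

Answer: 6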